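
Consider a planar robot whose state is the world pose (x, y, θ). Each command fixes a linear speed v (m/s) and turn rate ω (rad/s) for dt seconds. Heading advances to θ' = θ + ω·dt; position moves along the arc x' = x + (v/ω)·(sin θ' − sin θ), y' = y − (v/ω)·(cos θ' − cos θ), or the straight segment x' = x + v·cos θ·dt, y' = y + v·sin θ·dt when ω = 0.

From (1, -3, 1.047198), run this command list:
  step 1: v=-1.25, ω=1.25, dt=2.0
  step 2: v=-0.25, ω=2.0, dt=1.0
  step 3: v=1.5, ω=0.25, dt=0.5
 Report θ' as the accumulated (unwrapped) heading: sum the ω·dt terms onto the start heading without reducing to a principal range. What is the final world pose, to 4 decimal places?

(2.8811, -4.6788, 5.6722)

step 1: θ'=3.5472 (R=-1.0000) → pose (2.2606, -4.4189, 3.5472)
step 2: θ'=5.5472 (R=-0.1250) → pose (2.2952, -4.2114, 5.5472)
step 3: θ'=5.6722 (R=6.0000) → pose (2.8811, -4.6788, 5.6722)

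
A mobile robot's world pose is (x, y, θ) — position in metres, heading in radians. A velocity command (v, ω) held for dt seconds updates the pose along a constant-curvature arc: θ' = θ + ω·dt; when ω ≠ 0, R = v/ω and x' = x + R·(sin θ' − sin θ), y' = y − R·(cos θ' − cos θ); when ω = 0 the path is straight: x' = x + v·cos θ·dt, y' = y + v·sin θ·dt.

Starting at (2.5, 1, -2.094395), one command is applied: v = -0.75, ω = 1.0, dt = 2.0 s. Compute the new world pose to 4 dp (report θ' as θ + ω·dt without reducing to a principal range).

θ' = -2.0944 + 1.0·2.0 = -0.0944
R = v/ω = -0.75/1.0 = -0.7500
x' = 2.5 + -0.7500·(sin -0.0944 − sin -2.0944) = 1.9212
y' = 1 − -0.7500·(cos -0.0944 − cos -2.0944) = 2.1217

(1.9212, 2.1217, -0.0944)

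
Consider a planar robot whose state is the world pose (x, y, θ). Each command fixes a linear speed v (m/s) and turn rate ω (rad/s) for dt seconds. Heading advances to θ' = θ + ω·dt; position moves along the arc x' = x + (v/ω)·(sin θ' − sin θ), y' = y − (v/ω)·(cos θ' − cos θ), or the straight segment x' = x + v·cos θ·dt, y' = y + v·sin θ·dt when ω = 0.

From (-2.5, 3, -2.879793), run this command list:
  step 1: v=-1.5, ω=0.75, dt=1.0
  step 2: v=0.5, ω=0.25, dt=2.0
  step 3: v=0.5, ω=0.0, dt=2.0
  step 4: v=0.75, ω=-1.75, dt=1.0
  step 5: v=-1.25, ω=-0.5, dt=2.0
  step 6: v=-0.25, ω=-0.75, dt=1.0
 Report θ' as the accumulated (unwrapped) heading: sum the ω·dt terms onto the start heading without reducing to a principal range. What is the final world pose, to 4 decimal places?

(-0.4482, -0.3182, -5.1298)

step 1: θ'=-2.1298 (R=-2.0000) → pose (-1.3221, 3.8712, -2.1298)
step 2: θ'=-1.6298 (R=2.0000) → pose (-1.6230, 2.9284, -1.6298)
step 3: θ'=-1.6298 (straight) → pose (-1.6820, 1.9302, -1.6298)
step 4: θ'=-3.3798 (R=-0.4286) → pose (-2.2109, 1.5390, -3.3798)
step 5: θ'=-4.3798 (R=2.5000) → pose (-0.4378, -0.0742, -4.3798)
step 6: θ'=-5.1298 (R=0.3333) → pose (-0.4482, -0.3182, -5.1298)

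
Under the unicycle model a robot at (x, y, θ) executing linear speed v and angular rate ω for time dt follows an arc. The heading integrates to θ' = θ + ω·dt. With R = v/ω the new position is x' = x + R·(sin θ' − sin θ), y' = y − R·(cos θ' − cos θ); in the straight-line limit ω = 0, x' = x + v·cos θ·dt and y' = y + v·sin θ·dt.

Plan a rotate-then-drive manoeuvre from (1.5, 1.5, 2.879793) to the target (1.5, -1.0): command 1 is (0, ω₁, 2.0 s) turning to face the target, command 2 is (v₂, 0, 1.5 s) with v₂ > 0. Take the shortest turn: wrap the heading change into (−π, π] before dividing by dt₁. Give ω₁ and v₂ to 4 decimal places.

ω₁ = 0.9163, v₂ = 1.6667

heading to target = atan2(-1−1.5, 1.5−1.5) = -1.5708
Δθ = wrap(-1.5708 − 2.8798) = 1.8326; ω₁ = Δθ/dt₁ = 0.9163
distance = √((1.5−1.5)² + (-1−1.5)²) = 2.5000; v₂ = distance/dt₂ = 1.6667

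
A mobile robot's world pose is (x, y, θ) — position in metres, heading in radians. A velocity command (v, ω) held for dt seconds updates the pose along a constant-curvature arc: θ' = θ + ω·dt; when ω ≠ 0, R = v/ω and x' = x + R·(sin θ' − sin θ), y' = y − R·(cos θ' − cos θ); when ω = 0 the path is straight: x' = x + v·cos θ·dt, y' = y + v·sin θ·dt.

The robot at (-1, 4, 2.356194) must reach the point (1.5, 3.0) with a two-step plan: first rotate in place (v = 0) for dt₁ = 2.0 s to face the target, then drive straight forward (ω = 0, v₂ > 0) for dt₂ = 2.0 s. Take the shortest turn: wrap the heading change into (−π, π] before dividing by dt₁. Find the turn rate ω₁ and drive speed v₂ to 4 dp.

heading to target = atan2(3−4, 1.5−-1) = -0.3805
Δθ = wrap(-0.3805 − 2.3562) = -2.7367; ω₁ = Δθ/dt₁ = -1.3684
distance = √((1.5−-1)² + (3−4)²) = 2.6926; v₂ = distance/dt₂ = 1.3463

ω₁ = -1.3684, v₂ = 1.3463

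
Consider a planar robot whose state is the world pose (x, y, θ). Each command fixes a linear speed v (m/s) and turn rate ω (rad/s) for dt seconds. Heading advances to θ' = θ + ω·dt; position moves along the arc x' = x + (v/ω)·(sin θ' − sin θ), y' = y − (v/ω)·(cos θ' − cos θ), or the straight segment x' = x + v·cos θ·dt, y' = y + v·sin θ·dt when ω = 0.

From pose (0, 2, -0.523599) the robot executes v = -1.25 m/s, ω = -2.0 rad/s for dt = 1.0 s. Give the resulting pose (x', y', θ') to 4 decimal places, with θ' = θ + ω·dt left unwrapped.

(-0.0496, 3.0507, -2.5236)

θ' = -0.5236 + -2.0·1.0 = -2.5236
R = v/ω = -1.25/-2.0 = 0.6250
x' = 0 + 0.6250·(sin -2.5236 − sin -0.5236) = -0.0496
y' = 2 − 0.6250·(cos -2.5236 − cos -0.5236) = 3.0507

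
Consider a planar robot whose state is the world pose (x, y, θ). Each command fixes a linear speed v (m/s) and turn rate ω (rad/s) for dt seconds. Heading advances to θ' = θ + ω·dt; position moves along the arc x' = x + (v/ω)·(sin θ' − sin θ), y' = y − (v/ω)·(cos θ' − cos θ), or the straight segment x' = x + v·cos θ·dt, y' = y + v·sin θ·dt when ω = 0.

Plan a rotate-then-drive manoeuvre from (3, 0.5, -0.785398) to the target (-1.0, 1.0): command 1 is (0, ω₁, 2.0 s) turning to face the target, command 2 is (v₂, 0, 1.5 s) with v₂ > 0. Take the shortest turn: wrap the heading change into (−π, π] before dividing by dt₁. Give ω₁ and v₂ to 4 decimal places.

ω₁ = -1.2403, v₂ = 2.6874

heading to target = atan2(1−0.5, -1−3) = 3.0172
Δθ = wrap(3.0172 − -0.7854) = -2.4805; ω₁ = Δθ/dt₁ = -1.2403
distance = √((-1−3)² + (1−0.5)²) = 4.0311; v₂ = distance/dt₂ = 2.6874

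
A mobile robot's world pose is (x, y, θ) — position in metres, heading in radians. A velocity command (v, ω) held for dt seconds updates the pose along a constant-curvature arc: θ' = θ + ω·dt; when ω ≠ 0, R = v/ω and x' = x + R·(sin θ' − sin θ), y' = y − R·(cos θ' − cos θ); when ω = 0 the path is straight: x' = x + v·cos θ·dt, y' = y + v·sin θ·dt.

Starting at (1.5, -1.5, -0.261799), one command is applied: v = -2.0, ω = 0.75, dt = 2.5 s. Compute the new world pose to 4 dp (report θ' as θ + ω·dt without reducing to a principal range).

(-1.8545, -4.1888, 1.6132)

θ' = -0.2618 + 0.75·2.5 = 1.6132
R = v/ω = -2.0/0.75 = -2.6667
x' = 1.5 + -2.6667·(sin 1.6132 − sin -0.2618) = -1.8545
y' = -1.5 − -2.6667·(cos 1.6132 − cos -0.2618) = -4.1888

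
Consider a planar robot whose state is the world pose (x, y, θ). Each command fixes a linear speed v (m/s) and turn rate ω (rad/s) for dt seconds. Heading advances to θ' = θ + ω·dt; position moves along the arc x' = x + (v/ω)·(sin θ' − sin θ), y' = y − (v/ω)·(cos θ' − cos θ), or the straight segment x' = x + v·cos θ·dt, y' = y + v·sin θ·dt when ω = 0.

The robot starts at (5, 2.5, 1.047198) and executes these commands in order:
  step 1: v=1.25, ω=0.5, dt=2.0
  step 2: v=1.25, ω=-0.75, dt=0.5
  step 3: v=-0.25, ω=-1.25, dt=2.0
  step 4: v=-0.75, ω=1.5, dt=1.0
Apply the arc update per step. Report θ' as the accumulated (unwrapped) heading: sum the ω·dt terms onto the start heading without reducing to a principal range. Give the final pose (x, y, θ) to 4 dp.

(3.8537, 5.3895, 0.6722)

step 1: θ'=2.0472 (R=2.5000) → pose (5.0566, 4.8965, 2.0472)
step 2: θ'=1.6722 (R=-1.6667) → pose (4.8795, 5.4921, 1.6722)
step 3: θ'=-0.8278 (R=0.2000) → pose (4.5333, 5.3365, -0.8278)
step 4: θ'=0.6722 (R=-0.5000) → pose (3.8537, 5.3895, 0.6722)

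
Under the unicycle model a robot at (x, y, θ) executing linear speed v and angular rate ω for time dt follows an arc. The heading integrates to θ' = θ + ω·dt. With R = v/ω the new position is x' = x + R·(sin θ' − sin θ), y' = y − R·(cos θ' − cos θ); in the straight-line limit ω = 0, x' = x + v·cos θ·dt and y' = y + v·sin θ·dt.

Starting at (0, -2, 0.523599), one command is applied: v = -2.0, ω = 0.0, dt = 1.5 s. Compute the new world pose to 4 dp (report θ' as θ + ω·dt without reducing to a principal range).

θ' = 0.5236 + 0.0·1.5 = 0.5236
ω = 0 → straight: x' = 0 + -2.0·cos(0.5236)·1.5 = -2.5981
y' = -2 + -2.0·sin(0.5236)·1.5 = -3.5000

(-2.5981, -3.5000, 0.5236)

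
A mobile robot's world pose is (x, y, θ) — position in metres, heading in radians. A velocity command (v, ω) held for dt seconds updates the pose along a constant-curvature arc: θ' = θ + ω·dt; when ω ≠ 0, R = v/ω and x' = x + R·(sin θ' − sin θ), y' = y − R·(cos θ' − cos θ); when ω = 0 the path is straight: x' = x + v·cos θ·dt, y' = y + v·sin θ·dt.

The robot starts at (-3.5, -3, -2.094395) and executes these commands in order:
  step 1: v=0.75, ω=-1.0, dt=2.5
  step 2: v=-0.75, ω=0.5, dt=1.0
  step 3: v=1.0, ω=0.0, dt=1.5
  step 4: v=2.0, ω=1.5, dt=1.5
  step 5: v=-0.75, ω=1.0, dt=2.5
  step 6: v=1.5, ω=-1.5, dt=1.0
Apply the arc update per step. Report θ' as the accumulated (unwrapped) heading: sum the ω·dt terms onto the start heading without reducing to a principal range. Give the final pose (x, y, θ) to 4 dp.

step 1: θ'=-4.5944 (R=-0.7500) → pose (-4.8943, -2.7133, -4.5944)
step 2: θ'=-4.0944 (R=-1.5000) → pose (-4.6273, -3.4058, -4.0944)
step 3: θ'=-4.0944 (straight) → pose (-5.4964, -2.1832, -4.0944)
step 4: θ'=-1.8444 (R=1.3333) → pose (-7.8669, -2.5955, -1.8444)
step 5: θ'=0.6556 (R=-0.7500) → pose (-9.0462, -1.7984, 0.6556)
step 6: θ'=-0.8444 (R=-1.0000) → pose (-7.6890, -1.9269, -0.8444)

(-7.6890, -1.9269, -0.8444)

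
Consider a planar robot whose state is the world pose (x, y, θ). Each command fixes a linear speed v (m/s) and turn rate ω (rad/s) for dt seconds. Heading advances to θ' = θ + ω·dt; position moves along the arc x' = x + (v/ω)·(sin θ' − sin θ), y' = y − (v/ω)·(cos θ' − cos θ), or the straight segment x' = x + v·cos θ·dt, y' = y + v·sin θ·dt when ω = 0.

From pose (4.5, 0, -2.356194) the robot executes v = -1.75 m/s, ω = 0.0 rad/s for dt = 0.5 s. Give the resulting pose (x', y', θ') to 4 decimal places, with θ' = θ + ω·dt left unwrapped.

(5.1187, 0.6187, -2.3562)

θ' = -2.3562 + 0.0·0.5 = -2.3562
ω = 0 → straight: x' = 4.5 + -1.75·cos(-2.3562)·0.5 = 5.1187
y' = 0 + -1.75·sin(-2.3562)·0.5 = 0.6187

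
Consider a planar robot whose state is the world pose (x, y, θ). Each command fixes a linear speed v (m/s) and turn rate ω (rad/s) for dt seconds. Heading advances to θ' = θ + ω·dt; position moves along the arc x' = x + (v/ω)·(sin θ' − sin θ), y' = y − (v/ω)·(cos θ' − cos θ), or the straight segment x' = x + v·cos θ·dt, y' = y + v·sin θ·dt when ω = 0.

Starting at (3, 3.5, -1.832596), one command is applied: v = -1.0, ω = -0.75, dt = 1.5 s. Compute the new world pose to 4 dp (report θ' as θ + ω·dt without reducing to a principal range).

(4.0440, 4.4657, -2.9576)

θ' = -1.8326 + -0.75·1.5 = -2.9576
R = v/ω = -1.0/-0.75 = 1.3333
x' = 3 + 1.3333·(sin -2.9576 − sin -1.8326) = 4.0440
y' = 3.5 − 1.3333·(cos -2.9576 − cos -1.8326) = 4.4657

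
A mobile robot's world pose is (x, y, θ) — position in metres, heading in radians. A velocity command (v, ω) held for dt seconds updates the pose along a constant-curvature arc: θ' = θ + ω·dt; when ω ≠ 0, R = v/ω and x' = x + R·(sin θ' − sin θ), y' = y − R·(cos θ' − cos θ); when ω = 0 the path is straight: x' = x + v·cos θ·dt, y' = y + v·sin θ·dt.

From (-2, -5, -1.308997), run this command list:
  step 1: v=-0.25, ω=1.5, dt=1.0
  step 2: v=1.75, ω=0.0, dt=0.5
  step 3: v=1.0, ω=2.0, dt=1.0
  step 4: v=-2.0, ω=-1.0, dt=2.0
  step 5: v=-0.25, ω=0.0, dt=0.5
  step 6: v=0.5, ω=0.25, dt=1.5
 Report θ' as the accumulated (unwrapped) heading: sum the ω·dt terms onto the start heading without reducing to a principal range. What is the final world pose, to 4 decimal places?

step 1: θ'=0.1910 (R=-0.1667) → pose (-2.1926, -4.8795, 0.1910)
step 2: θ'=0.1910 (straight) → pose (-1.3335, -4.7134, 0.1910)
step 3: θ'=2.1910 (R=0.5000) → pose (-1.0216, -3.9319, 2.1910)
step 4: θ'=0.1910 (R=2.0000) → pose (-2.2694, -7.0579, 0.1910)
step 5: θ'=0.1910 (straight) → pose (-2.3921, -7.0816, 0.1910)
step 6: θ'=0.5660 (R=2.0000) → pose (-1.6993, -6.8061, 0.5660)

(-1.6993, -6.8061, 0.5660)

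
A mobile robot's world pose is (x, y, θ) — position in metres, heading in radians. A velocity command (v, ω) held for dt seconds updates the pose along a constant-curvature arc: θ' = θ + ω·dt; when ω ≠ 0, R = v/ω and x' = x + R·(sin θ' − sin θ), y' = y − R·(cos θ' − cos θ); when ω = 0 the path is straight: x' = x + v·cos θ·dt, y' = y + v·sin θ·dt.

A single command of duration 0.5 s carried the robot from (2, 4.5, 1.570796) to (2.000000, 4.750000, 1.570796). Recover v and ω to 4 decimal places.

v = 0.5000, ω = 0.0000

Δθ = 1.570796 − 1.570796 = 0.000000
ω = Δθ/dt = 0.000000/0.5 = 0.0000
ω = 0 → v = (Δx·cos θ + Δy·sin θ)/dt = 0.5000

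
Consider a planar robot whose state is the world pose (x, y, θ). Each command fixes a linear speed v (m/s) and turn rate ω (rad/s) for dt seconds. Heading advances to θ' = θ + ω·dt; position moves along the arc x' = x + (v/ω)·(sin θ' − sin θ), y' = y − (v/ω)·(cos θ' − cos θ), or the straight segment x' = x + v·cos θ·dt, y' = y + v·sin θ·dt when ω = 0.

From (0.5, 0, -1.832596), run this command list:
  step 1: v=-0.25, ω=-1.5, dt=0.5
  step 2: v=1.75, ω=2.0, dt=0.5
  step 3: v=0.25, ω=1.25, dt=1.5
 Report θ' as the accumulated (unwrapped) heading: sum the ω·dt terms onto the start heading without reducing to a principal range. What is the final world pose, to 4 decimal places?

step 1: θ'=-2.5826 (R=0.1667) → pose (0.5726, 0.0982, -2.5826)
step 2: θ'=-1.5826 (R=0.8750) → pose (0.1617, -0.6333, -1.5826)
step 3: θ'=0.2924 (R=0.2000) → pose (0.4193, -0.8272, 0.2924)

(0.4193, -0.8272, 0.2924)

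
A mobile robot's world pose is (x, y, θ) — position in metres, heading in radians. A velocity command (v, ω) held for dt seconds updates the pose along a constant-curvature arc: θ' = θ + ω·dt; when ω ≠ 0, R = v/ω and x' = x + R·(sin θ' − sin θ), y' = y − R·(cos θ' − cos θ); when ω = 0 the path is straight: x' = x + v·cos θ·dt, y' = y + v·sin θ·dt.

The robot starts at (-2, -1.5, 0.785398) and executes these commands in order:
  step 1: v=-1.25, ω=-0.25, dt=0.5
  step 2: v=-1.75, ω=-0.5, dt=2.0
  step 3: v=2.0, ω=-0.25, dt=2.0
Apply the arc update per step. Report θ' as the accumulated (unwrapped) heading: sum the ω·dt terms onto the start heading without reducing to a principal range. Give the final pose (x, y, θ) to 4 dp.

(-2.4912, -4.6502, -0.8396)

step 1: θ'=0.6604 (R=5.0000) → pose (-2.4684, -1.9132, 0.6604)
step 2: θ'=-0.3396 (R=3.5000) → pose (-5.7813, -2.4492, -0.3396)
step 3: θ'=-0.8396 (R=-8.0000) → pose (-2.4912, -4.6502, -0.8396)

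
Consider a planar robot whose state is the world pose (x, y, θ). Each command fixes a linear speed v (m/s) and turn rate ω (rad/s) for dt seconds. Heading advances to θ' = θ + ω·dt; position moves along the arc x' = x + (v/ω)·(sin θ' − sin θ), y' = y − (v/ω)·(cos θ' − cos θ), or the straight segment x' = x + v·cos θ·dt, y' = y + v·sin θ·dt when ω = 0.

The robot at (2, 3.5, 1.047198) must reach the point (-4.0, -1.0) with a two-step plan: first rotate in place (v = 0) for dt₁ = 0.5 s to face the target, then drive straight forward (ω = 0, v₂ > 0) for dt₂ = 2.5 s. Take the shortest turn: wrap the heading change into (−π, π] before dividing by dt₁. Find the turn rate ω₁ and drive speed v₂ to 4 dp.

ω₁ = 5.4758, v₂ = 3.0000

heading to target = atan2(-1−3.5, -4−2) = -2.4981
Δθ = wrap(-2.4981 − 1.0472) = 2.7379; ω₁ = Δθ/dt₁ = 5.4758
distance = √((-4−2)² + (-1−3.5)²) = 7.5000; v₂ = distance/dt₂ = 3.0000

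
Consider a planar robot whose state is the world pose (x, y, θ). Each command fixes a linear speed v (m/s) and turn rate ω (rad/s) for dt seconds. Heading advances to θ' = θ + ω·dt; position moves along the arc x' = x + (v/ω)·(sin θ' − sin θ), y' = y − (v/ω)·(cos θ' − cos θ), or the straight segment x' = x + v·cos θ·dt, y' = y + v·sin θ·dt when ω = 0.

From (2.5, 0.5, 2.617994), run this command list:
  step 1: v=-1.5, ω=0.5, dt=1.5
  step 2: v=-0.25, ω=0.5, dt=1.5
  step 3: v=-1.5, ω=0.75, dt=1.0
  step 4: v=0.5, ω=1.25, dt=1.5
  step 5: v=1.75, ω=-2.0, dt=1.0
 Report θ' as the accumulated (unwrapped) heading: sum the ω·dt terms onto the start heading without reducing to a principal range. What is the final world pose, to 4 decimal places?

(7.1299, 0.7580, 4.7430)

step 1: θ'=3.3680 (R=-3.0000) → pose (4.6734, 0.1746, 3.3680)
step 2: θ'=4.1180 (R=-0.5000) → pose (4.9754, 0.3819, 4.1180)
step 3: θ'=4.8680 (R=-2.0000) → pose (5.2943, 1.8118, 4.8680)
step 4: θ'=6.7430 (R=0.4000) → pose (5.8670, 1.5154, 6.7430)
step 5: θ'=4.7430 (R=-0.8750) → pose (7.1299, 0.7580, 4.7430)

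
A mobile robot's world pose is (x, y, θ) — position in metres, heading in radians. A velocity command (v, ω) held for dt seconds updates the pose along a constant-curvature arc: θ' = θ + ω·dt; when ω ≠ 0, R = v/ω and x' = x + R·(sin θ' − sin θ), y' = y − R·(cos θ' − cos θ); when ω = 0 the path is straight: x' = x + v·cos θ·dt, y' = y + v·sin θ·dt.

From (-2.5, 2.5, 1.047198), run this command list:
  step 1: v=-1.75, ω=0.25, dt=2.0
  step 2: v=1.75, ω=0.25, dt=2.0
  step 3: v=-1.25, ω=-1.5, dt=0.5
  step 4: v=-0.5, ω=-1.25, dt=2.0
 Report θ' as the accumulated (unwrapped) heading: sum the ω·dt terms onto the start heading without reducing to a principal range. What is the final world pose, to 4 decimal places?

step 1: θ'=1.5472 (R=-7.0000) → pose (-3.4359, -0.8348, 1.5472)
step 2: θ'=2.0472 (R=7.0000) → pose (-4.2134, 2.5404, 2.0472)
step 3: θ'=1.2972 (R=0.8333) → pose (-4.1516, 1.9331, 1.2972)
step 4: θ'=-1.2028 (R=0.4000) → pose (-4.9099, 1.8973, -1.2028)

(-4.9099, 1.8973, -1.2028)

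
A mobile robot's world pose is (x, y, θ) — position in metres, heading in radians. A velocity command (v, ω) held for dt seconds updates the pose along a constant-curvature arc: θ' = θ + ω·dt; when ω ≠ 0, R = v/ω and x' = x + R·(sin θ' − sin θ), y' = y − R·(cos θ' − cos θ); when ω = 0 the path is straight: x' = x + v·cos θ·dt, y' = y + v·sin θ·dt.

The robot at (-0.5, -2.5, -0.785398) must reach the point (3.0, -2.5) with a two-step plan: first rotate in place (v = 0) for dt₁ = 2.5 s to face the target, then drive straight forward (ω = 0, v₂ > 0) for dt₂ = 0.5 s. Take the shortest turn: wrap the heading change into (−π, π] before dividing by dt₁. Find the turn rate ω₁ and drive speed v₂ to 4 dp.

ω₁ = 0.3142, v₂ = 7.0000

heading to target = atan2(-2.5−-2.5, 3−-0.5) = 0.0000
Δθ = wrap(0.0000 − -0.7854) = 0.7854; ω₁ = Δθ/dt₁ = 0.3142
distance = √((3−-0.5)² + (-2.5−-2.5)²) = 3.5000; v₂ = distance/dt₂ = 7.0000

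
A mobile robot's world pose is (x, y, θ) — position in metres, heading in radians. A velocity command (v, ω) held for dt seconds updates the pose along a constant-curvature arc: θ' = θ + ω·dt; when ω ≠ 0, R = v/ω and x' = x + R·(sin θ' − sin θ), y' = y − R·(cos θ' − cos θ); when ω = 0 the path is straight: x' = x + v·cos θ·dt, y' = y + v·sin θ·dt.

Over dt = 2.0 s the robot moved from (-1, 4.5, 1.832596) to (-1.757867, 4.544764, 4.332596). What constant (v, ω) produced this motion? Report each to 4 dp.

Δθ = 4.332596 − 1.832596 = 2.500000
ω = Δθ/dt = 2.500000/2.0 = 1.2500
R = Δx/(sin θ' − sin θ) = 0.4000
v = R·ω = 0.4000·1.2500 = 0.5000

v = 0.5000, ω = 1.2500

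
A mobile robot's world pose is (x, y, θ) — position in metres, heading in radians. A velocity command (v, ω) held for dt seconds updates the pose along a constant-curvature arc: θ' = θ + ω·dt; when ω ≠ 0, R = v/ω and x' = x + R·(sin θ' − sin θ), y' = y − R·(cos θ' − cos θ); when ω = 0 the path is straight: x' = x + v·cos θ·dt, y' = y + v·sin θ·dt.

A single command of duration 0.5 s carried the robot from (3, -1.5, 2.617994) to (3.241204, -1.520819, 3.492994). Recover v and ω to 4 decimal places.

v = -0.5000, ω = 1.7500

Δθ = 3.492994 − 2.617994 = 0.875000
ω = Δθ/dt = 0.875000/0.5 = 1.7500
R = Δx/(sin θ' − sin θ) = -0.2857
v = R·ω = -0.2857·1.7500 = -0.5000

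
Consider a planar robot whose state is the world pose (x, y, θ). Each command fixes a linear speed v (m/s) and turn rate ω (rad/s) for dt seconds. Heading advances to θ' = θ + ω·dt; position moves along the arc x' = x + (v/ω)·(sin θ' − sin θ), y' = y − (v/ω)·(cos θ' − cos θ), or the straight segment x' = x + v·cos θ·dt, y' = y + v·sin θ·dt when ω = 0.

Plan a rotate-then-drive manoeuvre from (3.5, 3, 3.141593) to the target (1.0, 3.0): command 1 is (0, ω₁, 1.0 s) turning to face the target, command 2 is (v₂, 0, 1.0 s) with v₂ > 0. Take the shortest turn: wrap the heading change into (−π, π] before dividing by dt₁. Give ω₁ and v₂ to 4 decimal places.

heading to target = atan2(3−3, 1−3.5) = 3.1416
Δθ = wrap(3.1416 − 3.1416) = 0.0000; ω₁ = Δθ/dt₁ = 0.0000
distance = √((1−3.5)² + (3−3)²) = 2.5000; v₂ = distance/dt₂ = 2.5000

ω₁ = 0.0000, v₂ = 2.5000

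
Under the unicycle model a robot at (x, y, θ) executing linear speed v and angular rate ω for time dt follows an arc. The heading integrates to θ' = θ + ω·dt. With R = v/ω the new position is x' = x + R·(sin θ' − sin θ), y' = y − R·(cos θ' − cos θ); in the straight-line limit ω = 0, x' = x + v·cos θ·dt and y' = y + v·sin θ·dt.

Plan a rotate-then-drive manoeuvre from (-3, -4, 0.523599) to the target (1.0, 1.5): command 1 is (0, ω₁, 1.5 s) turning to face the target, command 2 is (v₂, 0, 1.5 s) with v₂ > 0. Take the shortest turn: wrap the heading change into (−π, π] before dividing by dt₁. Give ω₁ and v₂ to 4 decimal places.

heading to target = atan2(1.5−-4, 1−-3) = 0.9420
Δθ = wrap(0.9420 − 0.5236) = 0.4184; ω₁ = Δθ/dt₁ = 0.2789
distance = √((1−-3)² + (1.5−-4)²) = 6.8007; v₂ = distance/dt₂ = 4.5338

ω₁ = 0.2789, v₂ = 4.5338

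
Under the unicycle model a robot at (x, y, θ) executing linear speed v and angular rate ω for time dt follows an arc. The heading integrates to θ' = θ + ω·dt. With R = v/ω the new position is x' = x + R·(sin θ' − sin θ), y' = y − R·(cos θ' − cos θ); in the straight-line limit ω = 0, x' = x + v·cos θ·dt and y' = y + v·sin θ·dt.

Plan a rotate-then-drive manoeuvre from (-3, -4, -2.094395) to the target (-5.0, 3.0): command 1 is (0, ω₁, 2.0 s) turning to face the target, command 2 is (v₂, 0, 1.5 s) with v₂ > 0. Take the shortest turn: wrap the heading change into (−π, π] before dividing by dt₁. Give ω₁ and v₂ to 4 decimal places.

ω₁ = -1.1698, v₂ = 4.8534

heading to target = atan2(3−-4, -5−-3) = 1.8491
Δθ = wrap(1.8491 − -2.0944) = -2.3397; ω₁ = Δθ/dt₁ = -1.1698
distance = √((-5−-3)² + (3−-4)²) = 7.2801; v₂ = distance/dt₂ = 4.8534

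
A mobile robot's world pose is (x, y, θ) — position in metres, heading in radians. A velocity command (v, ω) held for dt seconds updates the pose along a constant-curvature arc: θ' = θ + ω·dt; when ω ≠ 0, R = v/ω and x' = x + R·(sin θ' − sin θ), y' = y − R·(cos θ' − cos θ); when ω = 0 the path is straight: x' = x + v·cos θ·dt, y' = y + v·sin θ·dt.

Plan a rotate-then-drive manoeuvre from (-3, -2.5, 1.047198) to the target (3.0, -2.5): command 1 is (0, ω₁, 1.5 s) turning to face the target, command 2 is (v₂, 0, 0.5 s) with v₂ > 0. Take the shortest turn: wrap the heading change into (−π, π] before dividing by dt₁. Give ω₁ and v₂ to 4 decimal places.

ω₁ = -0.6981, v₂ = 12.0000

heading to target = atan2(-2.5−-2.5, 3−-3) = 0.0000
Δθ = wrap(0.0000 − 1.0472) = -1.0472; ω₁ = Δθ/dt₁ = -0.6981
distance = √((3−-3)² + (-2.5−-2.5)²) = 6.0000; v₂ = distance/dt₂ = 12.0000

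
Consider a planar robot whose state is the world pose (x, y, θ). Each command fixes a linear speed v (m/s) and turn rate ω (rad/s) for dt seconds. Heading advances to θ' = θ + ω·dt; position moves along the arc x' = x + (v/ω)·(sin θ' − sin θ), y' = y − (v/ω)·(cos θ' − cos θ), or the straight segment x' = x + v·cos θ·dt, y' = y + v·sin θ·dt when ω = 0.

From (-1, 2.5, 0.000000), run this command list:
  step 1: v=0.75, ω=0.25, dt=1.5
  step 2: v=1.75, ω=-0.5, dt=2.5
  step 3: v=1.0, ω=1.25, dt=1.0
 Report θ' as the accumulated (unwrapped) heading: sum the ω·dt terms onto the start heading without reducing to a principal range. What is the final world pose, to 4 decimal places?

step 1: θ'=0.3750 (R=3.0000) → pose (0.0988, 2.7085, 0.3750)
step 2: θ'=-0.8750 (R=-3.5000) → pose (4.0672, 1.6952, -0.8750)
step 3: θ'=0.3750 (R=0.8000) → pose (4.9742, 1.4636, 0.3750)

(4.9742, 1.4636, 0.3750)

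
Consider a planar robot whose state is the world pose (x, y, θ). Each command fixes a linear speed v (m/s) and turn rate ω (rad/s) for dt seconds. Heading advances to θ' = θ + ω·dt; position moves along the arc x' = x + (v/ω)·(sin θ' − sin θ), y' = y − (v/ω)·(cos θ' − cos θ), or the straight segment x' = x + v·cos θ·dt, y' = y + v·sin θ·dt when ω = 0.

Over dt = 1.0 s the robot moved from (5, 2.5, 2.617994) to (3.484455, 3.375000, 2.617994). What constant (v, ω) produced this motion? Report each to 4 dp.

Δθ = 2.617994 − 2.617994 = 0.000000
ω = Δθ/dt = 0.000000/1.0 = 0.0000
ω = 0 → v = (Δx·cos θ + Δy·sin θ)/dt = 1.7500

v = 1.7500, ω = 0.0000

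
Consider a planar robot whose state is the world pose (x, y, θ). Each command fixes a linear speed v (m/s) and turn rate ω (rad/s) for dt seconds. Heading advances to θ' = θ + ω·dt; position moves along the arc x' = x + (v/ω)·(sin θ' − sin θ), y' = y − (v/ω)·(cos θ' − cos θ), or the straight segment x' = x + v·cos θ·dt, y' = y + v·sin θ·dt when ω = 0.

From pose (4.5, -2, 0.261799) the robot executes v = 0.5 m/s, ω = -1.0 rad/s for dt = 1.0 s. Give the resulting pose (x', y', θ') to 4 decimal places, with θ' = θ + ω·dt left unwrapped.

θ' = 0.2618 + -1.0·1.0 = -0.7382
R = v/ω = 0.5/-1.0 = -0.5000
x' = 4.5 + -0.5000·(sin -0.7382 − sin 0.2618) = 4.9659
y' = -2 − -0.5000·(cos -0.7382 − cos 0.2618) = -2.1131

(4.9659, -2.1131, -0.7382)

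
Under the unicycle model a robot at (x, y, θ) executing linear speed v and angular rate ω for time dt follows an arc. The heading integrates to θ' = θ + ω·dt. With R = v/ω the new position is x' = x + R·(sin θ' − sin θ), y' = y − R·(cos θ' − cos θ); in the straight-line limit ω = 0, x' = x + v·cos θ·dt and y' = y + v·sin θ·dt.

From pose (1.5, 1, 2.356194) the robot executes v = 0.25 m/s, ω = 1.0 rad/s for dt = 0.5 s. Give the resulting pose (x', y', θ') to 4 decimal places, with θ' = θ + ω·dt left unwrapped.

(1.3936, 1.0631, 2.8562)

θ' = 2.3562 + 1.0·0.5 = 2.8562
R = v/ω = 0.25/1.0 = 0.2500
x' = 1.5 + 0.2500·(sin 2.8562 − sin 2.3562) = 1.3936
y' = 1 − 0.2500·(cos 2.8562 − cos 2.3562) = 1.0631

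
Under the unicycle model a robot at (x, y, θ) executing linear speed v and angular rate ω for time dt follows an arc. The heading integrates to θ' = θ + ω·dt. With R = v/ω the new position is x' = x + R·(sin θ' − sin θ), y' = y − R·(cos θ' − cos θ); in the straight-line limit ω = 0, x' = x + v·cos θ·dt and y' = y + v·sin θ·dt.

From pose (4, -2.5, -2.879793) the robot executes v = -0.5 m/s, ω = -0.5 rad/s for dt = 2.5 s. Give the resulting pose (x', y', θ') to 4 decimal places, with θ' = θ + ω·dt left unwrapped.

(5.0939, -2.9157, -4.1298)

θ' = -2.8798 + -0.5·2.5 = -4.1298
R = v/ω = -0.5/-0.5 = 1.0000
x' = 4 + 1.0000·(sin -4.1298 − sin -2.8798) = 5.0939
y' = -2.5 − 1.0000·(cos -4.1298 − cos -2.8798) = -2.9157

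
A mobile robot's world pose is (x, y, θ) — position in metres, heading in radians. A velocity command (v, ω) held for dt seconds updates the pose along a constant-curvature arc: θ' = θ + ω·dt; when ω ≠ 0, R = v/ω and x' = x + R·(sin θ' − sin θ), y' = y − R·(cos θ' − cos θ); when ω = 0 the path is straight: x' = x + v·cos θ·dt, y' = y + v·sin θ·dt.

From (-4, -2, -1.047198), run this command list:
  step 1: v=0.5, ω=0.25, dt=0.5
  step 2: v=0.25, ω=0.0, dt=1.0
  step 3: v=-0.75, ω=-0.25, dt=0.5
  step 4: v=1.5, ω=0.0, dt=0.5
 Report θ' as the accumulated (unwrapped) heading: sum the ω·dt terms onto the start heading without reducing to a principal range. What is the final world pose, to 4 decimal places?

step 1: θ'=-0.9222 (R=2.0000) → pose (-3.8618, -2.2081, -0.9222)
step 2: θ'=-0.9222 (straight) → pose (-3.7108, -2.4074, -0.9222)
step 3: θ'=-1.0472 (R=3.0000) → pose (-3.9181, -2.0952, -1.0472)
step 4: θ'=-1.0472 (straight) → pose (-3.5431, -2.7447, -1.0472)

(-3.5431, -2.7447, -1.0472)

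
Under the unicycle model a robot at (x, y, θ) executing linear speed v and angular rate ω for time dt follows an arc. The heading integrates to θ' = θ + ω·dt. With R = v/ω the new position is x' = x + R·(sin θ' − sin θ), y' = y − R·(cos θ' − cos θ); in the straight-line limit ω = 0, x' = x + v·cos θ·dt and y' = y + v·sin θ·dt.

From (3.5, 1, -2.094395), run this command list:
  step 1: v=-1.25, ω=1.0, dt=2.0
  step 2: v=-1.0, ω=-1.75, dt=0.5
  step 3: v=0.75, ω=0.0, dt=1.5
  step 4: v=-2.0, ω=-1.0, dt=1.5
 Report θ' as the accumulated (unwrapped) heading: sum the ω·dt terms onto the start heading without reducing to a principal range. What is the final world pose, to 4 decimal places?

(3.1582, 4.8839, -2.4694)

step 1: θ'=-0.0944 (R=-1.2500) → pose (2.5353, 2.8694, -0.0944)
step 2: θ'=-0.9694 (R=0.5714) → pose (2.1180, 3.1150, -0.9694)
step 3: θ'=-0.9694 (straight) → pose (2.7545, 2.1874, -0.9694)
step 4: θ'=-2.4694 (R=2.0000) → pose (3.1582, 4.8839, -2.4694)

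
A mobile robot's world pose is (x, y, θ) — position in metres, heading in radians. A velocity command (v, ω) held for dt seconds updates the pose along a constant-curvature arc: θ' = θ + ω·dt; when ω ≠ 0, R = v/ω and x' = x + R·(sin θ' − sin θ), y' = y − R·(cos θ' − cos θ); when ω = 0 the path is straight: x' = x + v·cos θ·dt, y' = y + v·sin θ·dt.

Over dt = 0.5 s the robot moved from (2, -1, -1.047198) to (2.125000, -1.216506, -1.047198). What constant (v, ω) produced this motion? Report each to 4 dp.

Δθ = -1.047198 − -1.047198 = 0.000000
ω = Δθ/dt = 0.000000/0.5 = 0.0000
ω = 0 → v = (Δx·cos θ + Δy·sin θ)/dt = 0.5000

v = 0.5000, ω = 0.0000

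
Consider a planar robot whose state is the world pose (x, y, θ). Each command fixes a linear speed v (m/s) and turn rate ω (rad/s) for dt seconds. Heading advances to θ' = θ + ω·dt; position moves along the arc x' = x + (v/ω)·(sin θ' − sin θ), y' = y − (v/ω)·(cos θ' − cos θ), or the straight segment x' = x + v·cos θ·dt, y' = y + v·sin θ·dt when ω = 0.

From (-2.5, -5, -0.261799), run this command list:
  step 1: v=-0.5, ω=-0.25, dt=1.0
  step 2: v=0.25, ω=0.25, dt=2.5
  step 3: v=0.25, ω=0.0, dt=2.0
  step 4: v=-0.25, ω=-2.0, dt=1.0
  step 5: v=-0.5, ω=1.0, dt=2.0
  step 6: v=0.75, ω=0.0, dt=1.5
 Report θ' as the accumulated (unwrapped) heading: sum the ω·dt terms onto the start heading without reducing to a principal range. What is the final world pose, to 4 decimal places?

step 1: θ'=-0.5118 (R=2.0000) → pose (-2.9619, -4.8119, -0.5118)
step 2: θ'=0.1132 (R=1.0000) → pose (-2.3591, -4.9336, 0.1132)
step 3: θ'=0.1132 (straight) → pose (-1.8623, -4.8771, 0.1132)
step 4: θ'=-1.8868 (R=0.1250) → pose (-1.9953, -4.7141, -1.8868)
step 5: θ'=0.1132 (R=-0.5000) → pose (-2.5270, -4.0619, 0.1132)
step 6: θ'=0.1132 (straight) → pose (-1.4092, -3.9348, 0.1132)

(-1.4092, -3.9348, 0.1132)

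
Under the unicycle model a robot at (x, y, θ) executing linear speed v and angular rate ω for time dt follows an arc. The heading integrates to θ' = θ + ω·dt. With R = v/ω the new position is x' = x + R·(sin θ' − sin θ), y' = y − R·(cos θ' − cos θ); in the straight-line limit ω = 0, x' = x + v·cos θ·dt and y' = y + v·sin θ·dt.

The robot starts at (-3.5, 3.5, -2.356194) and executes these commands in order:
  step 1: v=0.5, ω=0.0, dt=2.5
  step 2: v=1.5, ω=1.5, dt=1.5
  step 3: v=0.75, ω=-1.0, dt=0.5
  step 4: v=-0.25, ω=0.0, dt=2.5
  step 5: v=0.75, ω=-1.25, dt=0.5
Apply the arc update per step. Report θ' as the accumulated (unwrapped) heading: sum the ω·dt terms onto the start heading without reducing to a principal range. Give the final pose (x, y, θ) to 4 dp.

step 1: θ'=-2.3562 (straight) → pose (-4.3839, 2.6161, -2.3562)
step 2: θ'=-0.1062 (R=1.0000) → pose (-3.7828, 0.9146, -0.1062)
step 3: θ'=-0.6062 (R=-0.7500) → pose (-3.4350, 0.7852, -0.6062)
step 4: θ'=-0.6062 (straight) → pose (-3.9486, 1.1413, -0.6062)
step 5: θ'=-1.2312 (R=-0.6000) → pose (-3.7247, 0.8481, -1.2312)

(-3.7247, 0.8481, -1.2312)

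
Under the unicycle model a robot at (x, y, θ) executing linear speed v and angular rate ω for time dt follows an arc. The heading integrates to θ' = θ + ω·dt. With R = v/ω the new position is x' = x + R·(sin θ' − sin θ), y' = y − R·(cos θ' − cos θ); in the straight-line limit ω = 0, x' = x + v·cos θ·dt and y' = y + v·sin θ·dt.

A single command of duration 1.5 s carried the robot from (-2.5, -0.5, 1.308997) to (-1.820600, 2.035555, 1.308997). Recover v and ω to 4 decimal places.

v = 1.7500, ω = 0.0000

Δθ = 1.308997 − 1.308997 = 0.000000
ω = Δθ/dt = 0.000000/1.5 = 0.0000
ω = 0 → v = (Δx·cos θ + Δy·sin θ)/dt = 1.7500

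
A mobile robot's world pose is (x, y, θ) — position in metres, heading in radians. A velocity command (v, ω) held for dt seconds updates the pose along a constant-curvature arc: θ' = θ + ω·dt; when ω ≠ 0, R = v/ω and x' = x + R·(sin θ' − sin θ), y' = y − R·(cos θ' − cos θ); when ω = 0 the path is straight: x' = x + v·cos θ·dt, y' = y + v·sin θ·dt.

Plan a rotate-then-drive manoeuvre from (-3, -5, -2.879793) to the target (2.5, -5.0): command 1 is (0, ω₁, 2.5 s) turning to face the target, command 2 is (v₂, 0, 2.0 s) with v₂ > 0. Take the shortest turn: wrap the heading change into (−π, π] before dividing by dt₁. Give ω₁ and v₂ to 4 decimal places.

heading to target = atan2(-5−-5, 2.5−-3) = 0.0000
Δθ = wrap(0.0000 − -2.8798) = 2.8798; ω₁ = Δθ/dt₁ = 1.1519
distance = √((2.5−-3)² + (-5−-5)²) = 5.5000; v₂ = distance/dt₂ = 2.7500

ω₁ = 1.1519, v₂ = 2.7500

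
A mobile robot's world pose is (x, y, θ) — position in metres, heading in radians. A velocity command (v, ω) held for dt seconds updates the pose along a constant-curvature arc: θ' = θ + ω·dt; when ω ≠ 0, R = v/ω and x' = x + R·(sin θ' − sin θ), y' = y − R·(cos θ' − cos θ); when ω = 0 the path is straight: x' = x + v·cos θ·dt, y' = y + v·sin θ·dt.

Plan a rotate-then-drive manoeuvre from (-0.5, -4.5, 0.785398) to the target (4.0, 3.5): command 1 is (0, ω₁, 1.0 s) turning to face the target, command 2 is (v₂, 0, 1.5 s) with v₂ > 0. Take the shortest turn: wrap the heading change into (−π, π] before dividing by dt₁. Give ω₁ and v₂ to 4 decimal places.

ω₁ = 0.2730, v₂ = 6.1192

heading to target = atan2(3.5−-4.5, 4−-0.5) = 1.0584
Δθ = wrap(1.0584 − 0.7854) = 0.2730; ω₁ = Δθ/dt₁ = 0.2730
distance = √((4−-0.5)² + (3.5−-4.5)²) = 9.1788; v₂ = distance/dt₂ = 6.1192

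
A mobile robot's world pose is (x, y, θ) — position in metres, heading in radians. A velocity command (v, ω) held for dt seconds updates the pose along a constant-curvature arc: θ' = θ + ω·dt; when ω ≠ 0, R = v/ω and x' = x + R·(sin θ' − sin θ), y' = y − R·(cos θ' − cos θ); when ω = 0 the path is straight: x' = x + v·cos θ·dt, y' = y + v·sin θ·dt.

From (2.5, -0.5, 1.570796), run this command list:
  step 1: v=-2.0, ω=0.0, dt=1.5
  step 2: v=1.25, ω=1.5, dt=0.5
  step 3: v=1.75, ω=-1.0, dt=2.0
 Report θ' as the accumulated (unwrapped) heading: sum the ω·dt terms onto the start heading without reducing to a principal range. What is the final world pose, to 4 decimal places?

(3.0050, -0.0784, 0.3208)

step 1: θ'=1.5708 (straight) → pose (2.5000, -3.5000, 1.5708)
step 2: θ'=2.3208 (R=0.8333) → pose (2.2764, -2.9320, 2.3208)
step 3: θ'=0.3208 (R=-1.7500) → pose (3.0050, -0.0784, 0.3208)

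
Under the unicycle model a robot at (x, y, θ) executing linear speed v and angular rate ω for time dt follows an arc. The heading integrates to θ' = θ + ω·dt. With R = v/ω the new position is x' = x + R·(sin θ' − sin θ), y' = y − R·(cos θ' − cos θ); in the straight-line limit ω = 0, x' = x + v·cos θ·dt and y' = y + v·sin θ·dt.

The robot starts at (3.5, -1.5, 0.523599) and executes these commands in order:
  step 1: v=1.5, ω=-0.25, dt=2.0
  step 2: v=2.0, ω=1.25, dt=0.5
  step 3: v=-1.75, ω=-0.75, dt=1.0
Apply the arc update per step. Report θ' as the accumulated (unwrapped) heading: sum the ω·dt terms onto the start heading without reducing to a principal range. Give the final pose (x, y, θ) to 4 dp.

(5.6415, -0.8352, -0.1014)

step 1: θ'=0.0236 (R=-6.0000) → pose (6.3584, -0.6978, 0.0236)
step 2: θ'=0.6486 (R=1.6000) → pose (7.2872, -0.3734, 0.6486)
step 3: θ'=-0.1014 (R=2.3333) → pose (5.6415, -0.8352, -0.1014)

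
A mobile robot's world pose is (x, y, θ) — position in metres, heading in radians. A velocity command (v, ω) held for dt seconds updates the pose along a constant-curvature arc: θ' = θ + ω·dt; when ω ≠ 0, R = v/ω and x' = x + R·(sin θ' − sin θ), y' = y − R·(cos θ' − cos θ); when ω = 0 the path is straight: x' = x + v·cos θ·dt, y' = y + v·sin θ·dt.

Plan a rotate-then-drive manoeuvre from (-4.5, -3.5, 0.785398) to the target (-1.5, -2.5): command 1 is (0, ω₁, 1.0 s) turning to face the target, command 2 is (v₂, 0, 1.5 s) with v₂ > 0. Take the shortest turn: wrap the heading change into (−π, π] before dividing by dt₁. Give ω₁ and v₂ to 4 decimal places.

heading to target = atan2(-2.5−-3.5, -1.5−-4.5) = 0.3218
Δθ = wrap(0.3218 − 0.7854) = -0.4636; ω₁ = Δθ/dt₁ = -0.4636
distance = √((-1.5−-4.5)² + (-2.5−-3.5)²) = 3.1623; v₂ = distance/dt₂ = 2.1082

ω₁ = -0.4636, v₂ = 2.1082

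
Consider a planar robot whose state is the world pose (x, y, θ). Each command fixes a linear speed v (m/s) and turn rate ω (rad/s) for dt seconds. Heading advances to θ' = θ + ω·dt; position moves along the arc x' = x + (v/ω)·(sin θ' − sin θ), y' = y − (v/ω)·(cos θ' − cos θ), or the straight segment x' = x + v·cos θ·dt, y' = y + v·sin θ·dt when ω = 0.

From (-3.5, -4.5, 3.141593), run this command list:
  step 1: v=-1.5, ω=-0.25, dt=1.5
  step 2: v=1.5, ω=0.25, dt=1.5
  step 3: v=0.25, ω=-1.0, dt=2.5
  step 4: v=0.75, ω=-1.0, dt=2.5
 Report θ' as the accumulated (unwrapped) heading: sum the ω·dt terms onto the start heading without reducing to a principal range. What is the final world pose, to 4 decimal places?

step 1: θ'=2.7666 (R=6.0000) → pose (-1.3024, -4.9170, 2.7666)
step 2: θ'=3.1416 (R=6.0000) → pose (-3.5000, -4.5000, 3.1416)
step 3: θ'=0.6416 (R=-0.2500) → pose (-3.6496, -4.0497, 0.6416)
step 4: θ'=-1.8584 (R=-0.7500) → pose (-2.4816, -4.8633, -1.8584)

(-2.4816, -4.8633, -1.8584)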